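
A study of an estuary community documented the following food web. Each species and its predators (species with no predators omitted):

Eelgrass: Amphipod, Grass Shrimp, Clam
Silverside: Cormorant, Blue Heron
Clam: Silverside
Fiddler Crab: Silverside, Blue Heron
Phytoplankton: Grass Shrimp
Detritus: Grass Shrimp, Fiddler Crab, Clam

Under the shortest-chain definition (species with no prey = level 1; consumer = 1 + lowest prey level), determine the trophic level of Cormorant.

Detritus has no prey (basal) → level 1.
Fiddler Crab eats Detritus → level 2.
Silverside eats Fiddler Crab → level 3.
Cormorant eats Silverside → level 4.
No prey of Cormorant is below level 3, so 4 is the minimum.

Trophic level 4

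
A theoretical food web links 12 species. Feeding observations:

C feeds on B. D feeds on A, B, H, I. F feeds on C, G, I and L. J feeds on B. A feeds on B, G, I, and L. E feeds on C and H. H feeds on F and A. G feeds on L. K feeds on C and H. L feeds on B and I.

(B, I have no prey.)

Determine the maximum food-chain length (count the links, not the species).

One longest chain: B → L → G → F → H → D.
It has 6 species and 5 links.

5 links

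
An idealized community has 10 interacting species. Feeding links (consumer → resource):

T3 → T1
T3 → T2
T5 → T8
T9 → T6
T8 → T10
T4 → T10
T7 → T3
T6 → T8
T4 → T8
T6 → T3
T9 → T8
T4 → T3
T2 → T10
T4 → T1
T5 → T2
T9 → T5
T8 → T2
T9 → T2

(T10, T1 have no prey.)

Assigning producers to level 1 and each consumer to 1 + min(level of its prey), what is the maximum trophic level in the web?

Producers (level 1): T10, T1.
Following each consumer down to its lowest-level prey: T10 → T2 → T5 (levels 1 through 3).
All prey of T5 (T2 2, T8 2) are at level 2 or above, so T5 is at level 1 + 2 = 3.
Every consumer has at least one prey at level 2 or below, so none exceeds level 3.

3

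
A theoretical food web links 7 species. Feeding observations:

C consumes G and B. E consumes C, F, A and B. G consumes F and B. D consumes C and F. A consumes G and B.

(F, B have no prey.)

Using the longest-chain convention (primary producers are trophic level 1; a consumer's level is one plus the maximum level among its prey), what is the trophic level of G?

Trophic level 2

F is a producer → level 1.
G eats F (level 1); other prey at levels: B 1 → level 2.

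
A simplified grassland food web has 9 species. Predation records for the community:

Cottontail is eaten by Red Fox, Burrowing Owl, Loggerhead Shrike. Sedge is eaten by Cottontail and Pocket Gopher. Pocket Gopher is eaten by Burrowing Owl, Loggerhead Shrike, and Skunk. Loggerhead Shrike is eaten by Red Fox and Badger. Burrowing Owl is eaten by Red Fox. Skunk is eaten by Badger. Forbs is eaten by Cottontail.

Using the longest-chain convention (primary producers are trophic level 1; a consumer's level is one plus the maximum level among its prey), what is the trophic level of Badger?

Trophic level 4

Sedge is a producer → level 1.
Pocket Gopher eats Sedge → level 2.
Loggerhead Shrike eats Pocket Gopher (level 2); other prey at levels: Cottontail 2 → level 3.
Badger eats Loggerhead Shrike (level 3); other prey at levels: Skunk 3 → level 4.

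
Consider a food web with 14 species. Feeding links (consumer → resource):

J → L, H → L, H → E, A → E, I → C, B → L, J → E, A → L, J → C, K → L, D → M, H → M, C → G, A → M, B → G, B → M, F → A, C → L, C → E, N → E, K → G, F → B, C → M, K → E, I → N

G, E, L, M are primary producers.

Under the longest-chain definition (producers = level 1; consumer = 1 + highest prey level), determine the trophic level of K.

Trophic level 2

G is a producer → level 1.
K eats G (level 1); other prey at levels: E 1, L 1 → level 2.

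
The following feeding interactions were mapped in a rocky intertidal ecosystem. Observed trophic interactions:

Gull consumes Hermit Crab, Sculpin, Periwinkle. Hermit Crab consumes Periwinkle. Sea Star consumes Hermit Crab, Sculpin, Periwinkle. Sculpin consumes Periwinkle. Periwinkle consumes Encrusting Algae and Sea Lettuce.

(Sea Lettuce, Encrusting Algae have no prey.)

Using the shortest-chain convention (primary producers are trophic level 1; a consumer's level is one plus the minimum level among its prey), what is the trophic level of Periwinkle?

Sea Lettuce is a producer → level 1.
Periwinkle eats Sea Lettuce → level 2.

Trophic level 2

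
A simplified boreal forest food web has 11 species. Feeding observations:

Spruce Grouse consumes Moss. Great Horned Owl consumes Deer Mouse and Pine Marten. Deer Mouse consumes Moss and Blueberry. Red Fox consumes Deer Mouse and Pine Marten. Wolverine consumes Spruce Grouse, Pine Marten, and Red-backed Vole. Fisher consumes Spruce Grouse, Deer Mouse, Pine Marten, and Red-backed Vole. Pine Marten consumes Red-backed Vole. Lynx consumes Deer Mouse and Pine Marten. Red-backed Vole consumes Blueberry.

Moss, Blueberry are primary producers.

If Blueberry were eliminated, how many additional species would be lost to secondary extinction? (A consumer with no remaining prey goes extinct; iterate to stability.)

Remove Blueberry.
Round 1: Red-backed Vole (all prey gone) → extinct.
Round 2: Pine Marten (all prey gone) → extinct.
No further losses. Total secondary extinctions: 2.

2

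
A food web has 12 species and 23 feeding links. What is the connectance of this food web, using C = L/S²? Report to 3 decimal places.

The web has S = 12 species and L = 23 feeding links.
C = L / S² = 23 / 144 = 0.1597 ≈ 0.160.

C = 0.160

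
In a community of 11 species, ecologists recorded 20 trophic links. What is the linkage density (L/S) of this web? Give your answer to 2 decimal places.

L/S = 1.82

There are L = 20 links among S = 11 species.
L/S = 20/11 = 1.8182 ≈ 1.82.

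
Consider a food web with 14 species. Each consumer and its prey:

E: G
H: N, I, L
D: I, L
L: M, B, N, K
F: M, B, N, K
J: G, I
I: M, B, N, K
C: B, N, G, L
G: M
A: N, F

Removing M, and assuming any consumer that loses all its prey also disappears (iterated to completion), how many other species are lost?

2

Remove M.
Round 1: G (all prey gone) → extinct.
Round 2: E (all prey gone) → extinct.
No further losses. Total secondary extinctions: 2.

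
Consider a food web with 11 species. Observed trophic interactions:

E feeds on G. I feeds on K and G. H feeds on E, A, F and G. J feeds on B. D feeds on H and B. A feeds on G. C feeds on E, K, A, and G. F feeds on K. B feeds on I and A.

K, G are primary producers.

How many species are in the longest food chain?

4 species

One longest chain: G → A → B → D.
It has 4 species and 3 links.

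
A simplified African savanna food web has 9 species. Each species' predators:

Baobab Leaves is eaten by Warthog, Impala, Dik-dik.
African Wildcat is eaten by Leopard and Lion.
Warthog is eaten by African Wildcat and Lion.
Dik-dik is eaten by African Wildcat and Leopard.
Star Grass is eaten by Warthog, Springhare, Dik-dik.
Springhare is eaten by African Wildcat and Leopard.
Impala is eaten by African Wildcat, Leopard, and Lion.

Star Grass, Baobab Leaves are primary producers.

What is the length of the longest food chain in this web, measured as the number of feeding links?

One longest chain: Star Grass → Warthog → African Wildcat → Lion.
It has 4 species and 3 links.

3 links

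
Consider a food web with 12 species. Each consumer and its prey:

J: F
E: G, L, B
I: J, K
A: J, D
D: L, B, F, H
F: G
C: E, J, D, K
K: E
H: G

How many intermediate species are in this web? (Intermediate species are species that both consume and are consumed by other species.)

6

Intermediate species (has both prey and predators): E, F, H, J, D, K.
Count: 6.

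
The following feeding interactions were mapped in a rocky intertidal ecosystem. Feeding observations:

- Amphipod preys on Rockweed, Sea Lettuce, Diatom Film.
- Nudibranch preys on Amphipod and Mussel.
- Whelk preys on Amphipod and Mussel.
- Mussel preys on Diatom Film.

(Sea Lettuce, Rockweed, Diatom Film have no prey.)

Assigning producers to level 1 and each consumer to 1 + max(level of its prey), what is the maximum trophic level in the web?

3

Producers (level 1): Sea Lettuce, Rockweed, Diatom Film.
Sea Lettuce → Amphipod → Whelk gives Whelk level 3.
No species has a prey at level 3, so no species reaches level 4.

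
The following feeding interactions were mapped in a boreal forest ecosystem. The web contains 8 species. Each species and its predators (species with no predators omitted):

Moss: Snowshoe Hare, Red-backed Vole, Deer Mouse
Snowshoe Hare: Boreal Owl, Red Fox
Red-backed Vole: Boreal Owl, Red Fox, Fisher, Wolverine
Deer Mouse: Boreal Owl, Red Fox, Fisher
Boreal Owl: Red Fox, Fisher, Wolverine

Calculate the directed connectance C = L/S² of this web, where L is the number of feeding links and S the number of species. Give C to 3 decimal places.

The web has S = 8 species and L = 15 feeding links.
C = L / S² = 15 / 64 = 0.2344 ≈ 0.234.

C = 0.234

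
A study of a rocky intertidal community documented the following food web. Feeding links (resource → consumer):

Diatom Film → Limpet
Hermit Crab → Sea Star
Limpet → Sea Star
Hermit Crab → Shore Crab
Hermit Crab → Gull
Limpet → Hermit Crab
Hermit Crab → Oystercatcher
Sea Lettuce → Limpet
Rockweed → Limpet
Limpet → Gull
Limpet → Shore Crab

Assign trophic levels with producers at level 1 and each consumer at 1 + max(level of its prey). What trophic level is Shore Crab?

Trophic level 4

Rockweed is a producer → level 1.
Limpet eats Rockweed (level 1); other prey at levels: Sea Lettuce 1, Diatom Film 1 → level 2.
Hermit Crab eats Limpet → level 3.
Shore Crab eats Hermit Crab (level 3); other prey at levels: Limpet 2 → level 4.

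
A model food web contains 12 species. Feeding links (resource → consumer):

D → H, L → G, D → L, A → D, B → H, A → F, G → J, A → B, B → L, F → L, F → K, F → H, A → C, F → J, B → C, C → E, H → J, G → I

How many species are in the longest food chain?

One longest chain: A → B → L → G → J.
It has 5 species and 4 links.

5 species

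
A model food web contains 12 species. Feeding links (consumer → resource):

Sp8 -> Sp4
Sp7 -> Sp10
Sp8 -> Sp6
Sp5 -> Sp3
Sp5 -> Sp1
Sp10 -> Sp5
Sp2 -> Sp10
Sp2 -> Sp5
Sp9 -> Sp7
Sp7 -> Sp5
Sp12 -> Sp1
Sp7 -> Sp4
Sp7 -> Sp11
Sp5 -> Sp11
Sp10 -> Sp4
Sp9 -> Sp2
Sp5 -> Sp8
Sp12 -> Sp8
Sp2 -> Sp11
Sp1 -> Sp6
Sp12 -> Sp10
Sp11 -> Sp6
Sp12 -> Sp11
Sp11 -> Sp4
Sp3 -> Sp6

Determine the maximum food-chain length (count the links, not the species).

One longest chain: Sp6 → Sp3 → Sp5 → Sp10 → Sp2 → Sp9.
It has 6 species and 5 links.

5 links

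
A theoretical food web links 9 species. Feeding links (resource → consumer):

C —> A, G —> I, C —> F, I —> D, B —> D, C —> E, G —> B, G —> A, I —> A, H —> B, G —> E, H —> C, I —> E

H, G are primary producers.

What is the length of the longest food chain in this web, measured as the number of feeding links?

One longest chain: G → I → D.
It has 3 species and 2 links.

2 links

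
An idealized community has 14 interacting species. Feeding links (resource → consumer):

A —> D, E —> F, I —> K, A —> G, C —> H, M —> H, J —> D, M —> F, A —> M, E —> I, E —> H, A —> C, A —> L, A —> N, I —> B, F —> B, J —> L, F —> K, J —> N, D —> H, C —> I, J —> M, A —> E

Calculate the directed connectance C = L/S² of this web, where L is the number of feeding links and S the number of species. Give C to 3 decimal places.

C = 0.117

The web has S = 14 species and L = 23 feeding links.
C = L / S² = 23 / 196 = 0.1173 ≈ 0.117.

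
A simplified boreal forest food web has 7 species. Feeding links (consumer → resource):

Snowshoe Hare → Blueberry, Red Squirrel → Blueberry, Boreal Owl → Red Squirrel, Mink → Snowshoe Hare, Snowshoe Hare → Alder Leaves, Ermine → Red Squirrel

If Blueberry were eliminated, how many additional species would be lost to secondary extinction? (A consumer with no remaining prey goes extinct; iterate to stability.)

3

Remove Blueberry.
Round 1: Red Squirrel (all prey gone) → extinct.
Round 2: Boreal Owl (all prey gone), Ermine (all prey gone) → extinct.
No further losses. Total secondary extinctions: 3.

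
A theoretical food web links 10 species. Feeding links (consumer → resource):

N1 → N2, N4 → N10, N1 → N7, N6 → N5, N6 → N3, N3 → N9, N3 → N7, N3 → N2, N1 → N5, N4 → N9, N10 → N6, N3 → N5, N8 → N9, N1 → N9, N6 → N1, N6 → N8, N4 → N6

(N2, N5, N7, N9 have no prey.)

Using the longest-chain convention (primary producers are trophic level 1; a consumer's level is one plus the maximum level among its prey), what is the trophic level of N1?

Trophic level 2

N2 is a producer → level 1.
N1 eats N2 (level 1); other prey at levels: N5 1, N7 1, N9 1 → level 2.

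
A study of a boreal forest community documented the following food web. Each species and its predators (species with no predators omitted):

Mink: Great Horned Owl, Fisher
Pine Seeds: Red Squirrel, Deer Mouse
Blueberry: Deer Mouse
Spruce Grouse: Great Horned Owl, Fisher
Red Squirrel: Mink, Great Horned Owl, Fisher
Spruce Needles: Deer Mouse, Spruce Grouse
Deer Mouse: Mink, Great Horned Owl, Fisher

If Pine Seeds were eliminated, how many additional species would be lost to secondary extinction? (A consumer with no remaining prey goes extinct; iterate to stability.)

Remove Pine Seeds.
Round 1: Red Squirrel (all prey gone) → extinct.
No further losses. Total secondary extinctions: 1.

1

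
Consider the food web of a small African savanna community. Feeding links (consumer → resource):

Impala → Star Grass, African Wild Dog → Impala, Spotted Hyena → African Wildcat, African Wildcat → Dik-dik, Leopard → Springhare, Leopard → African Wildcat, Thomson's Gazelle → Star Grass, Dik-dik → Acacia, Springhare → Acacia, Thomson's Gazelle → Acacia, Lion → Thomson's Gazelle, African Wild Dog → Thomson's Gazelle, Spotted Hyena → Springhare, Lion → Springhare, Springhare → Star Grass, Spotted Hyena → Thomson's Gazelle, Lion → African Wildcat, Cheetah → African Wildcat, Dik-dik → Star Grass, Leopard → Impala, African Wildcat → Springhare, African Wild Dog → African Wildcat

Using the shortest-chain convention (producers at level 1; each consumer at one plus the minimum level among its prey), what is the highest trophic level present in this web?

Producers (level 1): Star Grass, Acacia.
Following each consumer down to its lowest-level prey: Star Grass → Springhare → African Wildcat → Cheetah (levels 1 through 4).
All prey of Cheetah (African Wildcat 3) are at level 3 or above, so Cheetah is at level 1 + 3 = 4.
Every consumer has at least one prey at level 3 or below, so none exceeds level 4.

4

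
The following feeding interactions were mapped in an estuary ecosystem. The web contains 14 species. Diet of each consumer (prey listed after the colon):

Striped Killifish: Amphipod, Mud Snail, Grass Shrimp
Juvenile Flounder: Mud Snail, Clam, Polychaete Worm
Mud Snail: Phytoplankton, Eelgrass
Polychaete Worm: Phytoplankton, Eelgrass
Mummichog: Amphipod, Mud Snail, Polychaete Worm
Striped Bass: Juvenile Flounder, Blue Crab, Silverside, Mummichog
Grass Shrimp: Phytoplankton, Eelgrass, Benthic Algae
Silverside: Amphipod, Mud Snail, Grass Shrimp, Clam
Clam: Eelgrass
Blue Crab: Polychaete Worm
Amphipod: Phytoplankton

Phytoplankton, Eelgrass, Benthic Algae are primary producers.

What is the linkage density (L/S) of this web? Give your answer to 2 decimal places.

L/S = 1.93

There are L = 27 links among S = 14 species.
L/S = 27/14 = 1.9286 ≈ 1.93.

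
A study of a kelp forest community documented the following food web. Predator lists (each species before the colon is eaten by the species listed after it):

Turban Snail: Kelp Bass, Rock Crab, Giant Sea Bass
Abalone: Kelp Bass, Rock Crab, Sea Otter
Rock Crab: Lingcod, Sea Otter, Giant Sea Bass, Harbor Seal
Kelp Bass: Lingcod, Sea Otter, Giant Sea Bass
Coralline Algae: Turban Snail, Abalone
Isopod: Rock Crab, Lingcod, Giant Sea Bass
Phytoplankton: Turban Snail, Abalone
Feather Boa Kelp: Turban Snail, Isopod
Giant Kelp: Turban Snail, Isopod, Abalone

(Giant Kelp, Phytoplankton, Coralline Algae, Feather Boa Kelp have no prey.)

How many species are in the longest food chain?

One longest chain: Giant Kelp → Turban Snail → Rock Crab → Lingcod.
It has 4 species and 3 links.

4 species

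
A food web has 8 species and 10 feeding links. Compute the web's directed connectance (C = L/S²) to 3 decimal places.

C = 0.156

The web has S = 8 species and L = 10 feeding links.
C = L / S² = 10 / 64 = 0.1562 ≈ 0.156.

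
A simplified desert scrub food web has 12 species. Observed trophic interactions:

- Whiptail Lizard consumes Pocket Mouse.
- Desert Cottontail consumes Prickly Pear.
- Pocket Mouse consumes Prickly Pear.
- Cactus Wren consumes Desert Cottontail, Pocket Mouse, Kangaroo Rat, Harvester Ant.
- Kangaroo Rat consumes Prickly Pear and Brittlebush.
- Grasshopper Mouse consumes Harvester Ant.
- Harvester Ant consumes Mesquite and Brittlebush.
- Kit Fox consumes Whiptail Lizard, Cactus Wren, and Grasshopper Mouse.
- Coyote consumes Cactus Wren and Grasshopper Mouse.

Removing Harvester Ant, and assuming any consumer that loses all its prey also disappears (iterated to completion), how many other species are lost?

Remove Harvester Ant.
Round 1: Grasshopper Mouse (all prey gone) → extinct.
No further losses. Total secondary extinctions: 1.

1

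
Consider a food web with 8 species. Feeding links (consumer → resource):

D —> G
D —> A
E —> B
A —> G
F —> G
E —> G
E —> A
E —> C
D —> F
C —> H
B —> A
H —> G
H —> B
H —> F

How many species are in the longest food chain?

6 species

One longest chain: G → A → B → H → C → E.
It has 6 species and 5 links.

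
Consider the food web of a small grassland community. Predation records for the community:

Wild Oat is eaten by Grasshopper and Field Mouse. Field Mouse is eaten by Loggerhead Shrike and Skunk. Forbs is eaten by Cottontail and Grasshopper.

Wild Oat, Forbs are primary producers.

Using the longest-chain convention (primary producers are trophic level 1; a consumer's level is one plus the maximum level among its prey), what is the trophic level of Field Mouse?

Trophic level 2

Wild Oat is a producer → level 1.
Field Mouse eats Wild Oat → level 2.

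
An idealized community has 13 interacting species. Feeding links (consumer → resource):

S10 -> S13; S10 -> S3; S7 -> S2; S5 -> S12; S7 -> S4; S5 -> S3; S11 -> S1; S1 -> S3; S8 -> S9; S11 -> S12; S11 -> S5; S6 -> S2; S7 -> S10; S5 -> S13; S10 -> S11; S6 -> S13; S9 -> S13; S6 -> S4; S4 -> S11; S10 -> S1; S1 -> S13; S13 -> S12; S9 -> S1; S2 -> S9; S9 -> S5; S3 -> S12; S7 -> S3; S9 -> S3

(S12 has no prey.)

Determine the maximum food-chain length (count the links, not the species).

5 links

One longest chain: S12 → S3 → S5 → S9 → S2 → S6.
It has 6 species and 5 links.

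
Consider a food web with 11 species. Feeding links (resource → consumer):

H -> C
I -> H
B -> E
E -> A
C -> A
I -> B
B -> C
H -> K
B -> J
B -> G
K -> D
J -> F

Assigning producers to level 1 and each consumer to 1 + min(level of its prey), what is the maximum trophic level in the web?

Producers (level 1): I.
Following each consumer down to its lowest-level prey: I → B → J → F (levels 1 through 4).
All prey of F (J 3) are at level 3 or above, so F is at level 1 + 3 = 4.
Every consumer has at least one prey at level 3 or below, so none exceeds level 4.

4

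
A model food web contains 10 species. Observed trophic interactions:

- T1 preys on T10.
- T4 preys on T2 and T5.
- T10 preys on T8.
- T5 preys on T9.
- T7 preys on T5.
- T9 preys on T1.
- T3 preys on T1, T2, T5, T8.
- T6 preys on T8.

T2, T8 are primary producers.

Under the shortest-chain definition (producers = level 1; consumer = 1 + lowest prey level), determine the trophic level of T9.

T8 is a producer → level 1.
T10 eats T8 → level 2.
T1 eats T10 → level 3.
T9 eats T1 → level 4.
No prey of T9 is below level 3, so 4 is the minimum.

Trophic level 4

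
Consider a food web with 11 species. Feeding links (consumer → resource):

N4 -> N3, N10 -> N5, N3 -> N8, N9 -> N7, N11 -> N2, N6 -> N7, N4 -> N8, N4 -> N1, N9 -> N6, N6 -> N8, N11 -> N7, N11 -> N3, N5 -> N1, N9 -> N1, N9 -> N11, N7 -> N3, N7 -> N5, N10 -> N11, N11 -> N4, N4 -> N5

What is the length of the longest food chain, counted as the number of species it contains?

5 species

One longest chain: N1 → N5 → N4 → N11 → N10.
It has 5 species and 4 links.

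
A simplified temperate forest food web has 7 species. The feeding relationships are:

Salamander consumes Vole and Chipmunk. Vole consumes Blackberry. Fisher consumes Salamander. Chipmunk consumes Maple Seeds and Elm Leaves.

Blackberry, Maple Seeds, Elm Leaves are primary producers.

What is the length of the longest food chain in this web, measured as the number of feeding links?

3 links

One longest chain: Maple Seeds → Chipmunk → Salamander → Fisher.
It has 4 species and 3 links.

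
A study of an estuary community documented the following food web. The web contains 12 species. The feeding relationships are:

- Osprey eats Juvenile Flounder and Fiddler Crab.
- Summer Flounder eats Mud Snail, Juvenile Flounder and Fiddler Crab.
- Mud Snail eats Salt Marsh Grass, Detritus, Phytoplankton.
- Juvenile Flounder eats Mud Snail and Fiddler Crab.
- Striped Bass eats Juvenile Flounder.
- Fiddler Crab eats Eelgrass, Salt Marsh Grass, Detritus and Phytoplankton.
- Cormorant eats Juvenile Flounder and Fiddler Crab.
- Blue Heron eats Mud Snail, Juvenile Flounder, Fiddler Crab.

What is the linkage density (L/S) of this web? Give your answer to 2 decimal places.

L/S = 1.67

There are L = 20 links among S = 12 species.
L/S = 20/12 = 1.6667 ≈ 1.67.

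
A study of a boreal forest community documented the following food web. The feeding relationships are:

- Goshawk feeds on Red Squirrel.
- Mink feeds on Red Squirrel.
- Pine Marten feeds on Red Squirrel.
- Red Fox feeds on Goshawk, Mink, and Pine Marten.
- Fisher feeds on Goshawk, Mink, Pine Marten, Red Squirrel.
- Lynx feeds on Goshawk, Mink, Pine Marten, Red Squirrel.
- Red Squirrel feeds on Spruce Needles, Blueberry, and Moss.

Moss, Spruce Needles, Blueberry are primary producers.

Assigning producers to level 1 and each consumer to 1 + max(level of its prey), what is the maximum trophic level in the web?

Producers (level 1): Moss, Spruce Needles, Blueberry.
Moss → Red Squirrel → Goshawk → Red Fox gives Red Fox level 4.
No species has a prey at level 4, so no species reaches level 5.

4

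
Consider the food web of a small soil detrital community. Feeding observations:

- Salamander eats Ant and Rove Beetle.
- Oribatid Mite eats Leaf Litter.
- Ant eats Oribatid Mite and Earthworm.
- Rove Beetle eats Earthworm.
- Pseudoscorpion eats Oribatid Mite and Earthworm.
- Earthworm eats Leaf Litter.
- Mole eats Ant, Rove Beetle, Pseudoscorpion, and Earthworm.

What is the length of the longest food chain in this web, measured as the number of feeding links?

One longest chain: Leaf Litter → Earthworm → Ant → Salamander.
It has 4 species and 3 links.

3 links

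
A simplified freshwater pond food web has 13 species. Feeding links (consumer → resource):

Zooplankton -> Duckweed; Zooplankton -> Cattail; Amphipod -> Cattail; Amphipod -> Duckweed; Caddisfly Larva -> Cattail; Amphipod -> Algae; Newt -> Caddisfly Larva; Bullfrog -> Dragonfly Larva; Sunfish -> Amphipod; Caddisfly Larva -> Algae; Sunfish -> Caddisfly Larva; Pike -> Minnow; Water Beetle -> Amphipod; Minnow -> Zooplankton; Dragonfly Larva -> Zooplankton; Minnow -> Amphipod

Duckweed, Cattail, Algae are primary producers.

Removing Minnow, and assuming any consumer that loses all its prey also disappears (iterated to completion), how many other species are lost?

Remove Minnow.
Round 1: Pike (all prey gone) → extinct.
No further losses. Total secondary extinctions: 1.

1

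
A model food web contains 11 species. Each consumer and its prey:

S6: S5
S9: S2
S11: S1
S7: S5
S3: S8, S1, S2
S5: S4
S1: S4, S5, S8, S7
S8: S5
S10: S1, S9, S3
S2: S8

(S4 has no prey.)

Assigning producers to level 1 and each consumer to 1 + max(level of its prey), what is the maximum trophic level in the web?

6

Producers (level 1): S4.
S4 → S5 → S8 → S1 → S3 → S10 gives S10 level 6.
No species has a prey at level 6, so no species reaches level 7.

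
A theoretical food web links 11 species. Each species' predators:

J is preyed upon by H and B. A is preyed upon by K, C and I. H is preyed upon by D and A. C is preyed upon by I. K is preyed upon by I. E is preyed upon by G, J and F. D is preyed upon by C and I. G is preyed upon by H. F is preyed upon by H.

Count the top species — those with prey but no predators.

2

Top species (has prey, but nothing eats it): B, I.
Count: 2.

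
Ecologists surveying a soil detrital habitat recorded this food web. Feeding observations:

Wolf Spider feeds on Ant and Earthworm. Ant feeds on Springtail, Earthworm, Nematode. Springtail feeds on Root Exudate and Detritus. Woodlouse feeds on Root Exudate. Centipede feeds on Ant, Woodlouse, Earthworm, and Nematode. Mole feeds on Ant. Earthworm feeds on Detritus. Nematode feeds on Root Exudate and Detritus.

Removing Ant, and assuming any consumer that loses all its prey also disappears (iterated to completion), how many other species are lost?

1

Remove Ant.
Round 1: Mole (all prey gone) → extinct.
No further losses. Total secondary extinctions: 1.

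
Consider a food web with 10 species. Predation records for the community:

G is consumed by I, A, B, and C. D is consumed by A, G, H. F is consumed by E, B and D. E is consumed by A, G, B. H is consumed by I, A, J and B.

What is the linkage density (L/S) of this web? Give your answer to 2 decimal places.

There are L = 17 links among S = 10 species.
L/S = 17/10 = 1.7000 ≈ 1.70.

L/S = 1.70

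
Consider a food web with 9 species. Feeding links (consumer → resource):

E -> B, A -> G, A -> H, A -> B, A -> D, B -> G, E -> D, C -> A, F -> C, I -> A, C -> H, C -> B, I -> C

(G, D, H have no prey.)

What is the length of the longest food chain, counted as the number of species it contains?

One longest chain: G → B → A → C → I.
It has 5 species and 4 links.

5 species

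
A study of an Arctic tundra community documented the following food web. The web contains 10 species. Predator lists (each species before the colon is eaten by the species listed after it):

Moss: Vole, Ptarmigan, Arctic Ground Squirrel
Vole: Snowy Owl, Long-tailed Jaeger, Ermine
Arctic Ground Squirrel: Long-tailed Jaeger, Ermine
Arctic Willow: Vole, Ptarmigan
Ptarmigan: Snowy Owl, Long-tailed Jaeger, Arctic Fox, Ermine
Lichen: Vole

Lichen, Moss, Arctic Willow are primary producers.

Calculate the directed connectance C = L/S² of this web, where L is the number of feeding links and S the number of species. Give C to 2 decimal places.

C = 0.15

The web has S = 10 species and L = 15 feeding links.
C = L / S² = 15 / 100 = 0.1500 ≈ 0.15.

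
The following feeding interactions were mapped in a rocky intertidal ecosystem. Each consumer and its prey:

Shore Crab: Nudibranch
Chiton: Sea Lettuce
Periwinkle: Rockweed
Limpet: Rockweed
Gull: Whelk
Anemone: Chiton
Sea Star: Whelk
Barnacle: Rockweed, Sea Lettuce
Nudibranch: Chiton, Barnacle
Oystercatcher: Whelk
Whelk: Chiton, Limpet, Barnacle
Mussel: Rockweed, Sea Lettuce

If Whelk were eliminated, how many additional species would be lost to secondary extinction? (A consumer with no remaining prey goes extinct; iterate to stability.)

Remove Whelk.
Round 1: Oystercatcher (all prey gone), Gull (all prey gone), Sea Star (all prey gone) → extinct.
No further losses. Total secondary extinctions: 3.

3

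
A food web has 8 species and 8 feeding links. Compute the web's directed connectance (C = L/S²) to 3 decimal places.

C = 0.125

The web has S = 8 species and L = 8 feeding links.
C = L / S² = 8 / 64 = 0.1250 ≈ 0.125.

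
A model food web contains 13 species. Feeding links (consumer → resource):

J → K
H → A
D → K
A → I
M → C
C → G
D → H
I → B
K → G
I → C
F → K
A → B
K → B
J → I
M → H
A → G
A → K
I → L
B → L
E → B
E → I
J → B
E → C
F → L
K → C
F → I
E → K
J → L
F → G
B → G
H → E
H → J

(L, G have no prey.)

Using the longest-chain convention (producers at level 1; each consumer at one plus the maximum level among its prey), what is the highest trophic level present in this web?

Producers (level 1): L, G.
G → C → K → J → H → D gives D level 6.
No species has a prey at level 6, so no species reaches level 7.

6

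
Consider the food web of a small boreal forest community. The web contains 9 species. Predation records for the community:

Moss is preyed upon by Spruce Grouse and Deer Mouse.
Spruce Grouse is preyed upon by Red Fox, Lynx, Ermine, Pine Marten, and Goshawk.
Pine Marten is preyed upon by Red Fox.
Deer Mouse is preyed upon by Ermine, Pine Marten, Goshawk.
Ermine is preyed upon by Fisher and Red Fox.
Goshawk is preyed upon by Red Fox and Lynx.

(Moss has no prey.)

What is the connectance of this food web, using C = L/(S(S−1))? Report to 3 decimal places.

The web has S = 9 species and L = 15 feeding links.
C = L / (S(S−1)) = 15 / 72 = 0.2083 ≈ 0.208.

C = 0.208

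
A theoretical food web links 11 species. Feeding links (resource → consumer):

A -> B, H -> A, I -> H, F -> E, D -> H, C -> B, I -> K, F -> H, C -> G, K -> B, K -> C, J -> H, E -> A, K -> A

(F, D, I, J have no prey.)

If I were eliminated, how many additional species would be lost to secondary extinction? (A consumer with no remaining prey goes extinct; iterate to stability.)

3

Remove I.
Round 1: K (all prey gone) → extinct.
Round 2: C (all prey gone) → extinct.
Round 3: G (all prey gone) → extinct.
No further losses. Total secondary extinctions: 3.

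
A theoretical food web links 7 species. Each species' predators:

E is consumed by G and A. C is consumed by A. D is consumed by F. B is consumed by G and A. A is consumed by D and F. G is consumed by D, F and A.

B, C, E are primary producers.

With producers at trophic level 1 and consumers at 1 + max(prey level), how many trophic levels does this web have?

5

Producers (level 1): B, C, E.
B → G → A → D → F gives F level 5.
No species has a prey at level 5, so no species reaches level 6.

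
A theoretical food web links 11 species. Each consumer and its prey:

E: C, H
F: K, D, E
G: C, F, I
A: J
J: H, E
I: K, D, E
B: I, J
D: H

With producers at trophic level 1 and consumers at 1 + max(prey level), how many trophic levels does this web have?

4

Producers (level 1): C, K, H.
H → D → F → G gives G level 4.
No species has a prey at level 4, so no species reaches level 5.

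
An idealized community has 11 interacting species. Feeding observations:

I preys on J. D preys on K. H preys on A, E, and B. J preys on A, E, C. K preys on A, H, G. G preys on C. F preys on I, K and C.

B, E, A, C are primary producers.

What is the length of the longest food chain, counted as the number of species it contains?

One longest chain: B → H → K → D.
It has 4 species and 3 links.

4 species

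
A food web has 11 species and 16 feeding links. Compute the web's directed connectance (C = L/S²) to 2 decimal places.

The web has S = 11 species and L = 16 feeding links.
C = L / S² = 16 / 121 = 0.1322 ≈ 0.13.

C = 0.13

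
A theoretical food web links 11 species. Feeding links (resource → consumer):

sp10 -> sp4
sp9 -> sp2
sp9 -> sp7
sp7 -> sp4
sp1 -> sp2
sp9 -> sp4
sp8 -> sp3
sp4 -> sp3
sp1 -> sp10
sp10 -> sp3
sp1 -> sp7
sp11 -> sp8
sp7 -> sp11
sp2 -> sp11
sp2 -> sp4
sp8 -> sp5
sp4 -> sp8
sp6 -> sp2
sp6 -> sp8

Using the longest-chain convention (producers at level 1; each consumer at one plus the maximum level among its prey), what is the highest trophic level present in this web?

Producers (level 1): sp1, sp9, sp6.
sp1 → sp2 → sp11 → sp8 → sp5 gives sp5 level 5.
No species has a prey at level 5, so no species reaches level 6.

5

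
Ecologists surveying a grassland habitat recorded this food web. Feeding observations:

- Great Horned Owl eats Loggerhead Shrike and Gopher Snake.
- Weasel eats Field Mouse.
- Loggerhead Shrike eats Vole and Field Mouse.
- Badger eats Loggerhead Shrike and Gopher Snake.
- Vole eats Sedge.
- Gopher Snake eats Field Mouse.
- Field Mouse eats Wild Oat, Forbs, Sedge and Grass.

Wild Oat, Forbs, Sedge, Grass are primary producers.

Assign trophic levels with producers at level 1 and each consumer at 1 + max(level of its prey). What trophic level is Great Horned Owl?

Wild Oat is a producer → level 1.
Field Mouse eats Wild Oat (level 1); other prey at levels: Forbs 1, Sedge 1, Grass 1 → level 2.
Gopher Snake eats Field Mouse → level 3.
Great Horned Owl eats Gopher Snake (level 3); other prey at levels: Loggerhead Shrike 3 → level 4.

Trophic level 4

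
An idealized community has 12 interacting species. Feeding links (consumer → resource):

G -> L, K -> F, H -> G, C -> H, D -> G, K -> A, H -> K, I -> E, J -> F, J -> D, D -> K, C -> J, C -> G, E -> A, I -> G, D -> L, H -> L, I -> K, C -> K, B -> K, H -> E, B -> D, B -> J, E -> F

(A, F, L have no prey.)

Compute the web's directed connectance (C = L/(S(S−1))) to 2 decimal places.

C = 0.18

The web has S = 12 species and L = 24 feeding links.
C = L / (S(S−1)) = 24 / 132 = 0.1818 ≈ 0.18.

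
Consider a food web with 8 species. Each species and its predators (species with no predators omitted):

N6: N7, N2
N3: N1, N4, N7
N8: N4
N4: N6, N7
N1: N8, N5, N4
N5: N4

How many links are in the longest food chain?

One longest chain: N3 → N1 → N8 → N4 → N6 → N7.
It has 6 species and 5 links.

5 links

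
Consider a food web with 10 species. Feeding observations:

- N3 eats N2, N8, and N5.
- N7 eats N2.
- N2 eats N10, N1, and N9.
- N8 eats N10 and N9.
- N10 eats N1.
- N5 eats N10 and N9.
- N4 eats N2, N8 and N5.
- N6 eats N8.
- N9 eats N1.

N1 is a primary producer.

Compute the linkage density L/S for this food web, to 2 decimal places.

There are L = 17 links among S = 10 species.
L/S = 17/10 = 1.7000 ≈ 1.70.

L/S = 1.70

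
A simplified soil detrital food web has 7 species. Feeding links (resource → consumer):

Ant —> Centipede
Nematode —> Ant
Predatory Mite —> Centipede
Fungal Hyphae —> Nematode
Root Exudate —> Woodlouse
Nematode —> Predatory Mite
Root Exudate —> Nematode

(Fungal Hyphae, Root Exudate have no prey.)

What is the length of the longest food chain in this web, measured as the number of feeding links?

3 links

One longest chain: Fungal Hyphae → Nematode → Predatory Mite → Centipede.
It has 4 species and 3 links.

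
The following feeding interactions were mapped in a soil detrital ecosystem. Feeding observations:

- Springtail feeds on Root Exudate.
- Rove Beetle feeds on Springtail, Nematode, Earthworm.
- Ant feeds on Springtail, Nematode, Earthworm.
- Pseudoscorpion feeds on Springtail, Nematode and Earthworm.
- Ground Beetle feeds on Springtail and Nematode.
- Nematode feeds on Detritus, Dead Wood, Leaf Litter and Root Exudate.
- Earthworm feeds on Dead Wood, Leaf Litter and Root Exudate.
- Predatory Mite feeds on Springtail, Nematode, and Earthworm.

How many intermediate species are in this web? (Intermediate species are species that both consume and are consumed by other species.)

3

Intermediate species (has both prey and predators): Springtail, Nematode, Earthworm.
Count: 3.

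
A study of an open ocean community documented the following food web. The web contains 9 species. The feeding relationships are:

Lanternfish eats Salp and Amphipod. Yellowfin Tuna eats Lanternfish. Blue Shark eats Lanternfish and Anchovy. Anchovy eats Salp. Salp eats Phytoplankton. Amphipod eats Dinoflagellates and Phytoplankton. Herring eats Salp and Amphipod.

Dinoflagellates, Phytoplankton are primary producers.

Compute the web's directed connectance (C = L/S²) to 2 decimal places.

C = 0.14

The web has S = 9 species and L = 11 feeding links.
C = L / S² = 11 / 81 = 0.1358 ≈ 0.14.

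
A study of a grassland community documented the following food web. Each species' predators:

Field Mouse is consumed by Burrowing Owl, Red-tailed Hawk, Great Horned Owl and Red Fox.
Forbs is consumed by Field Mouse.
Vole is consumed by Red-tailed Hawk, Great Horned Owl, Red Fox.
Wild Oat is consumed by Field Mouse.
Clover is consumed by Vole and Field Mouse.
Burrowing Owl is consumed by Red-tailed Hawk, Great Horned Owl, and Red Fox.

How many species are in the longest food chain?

4 species

One longest chain: Clover → Field Mouse → Burrowing Owl → Red-tailed Hawk.
It has 4 species and 3 links.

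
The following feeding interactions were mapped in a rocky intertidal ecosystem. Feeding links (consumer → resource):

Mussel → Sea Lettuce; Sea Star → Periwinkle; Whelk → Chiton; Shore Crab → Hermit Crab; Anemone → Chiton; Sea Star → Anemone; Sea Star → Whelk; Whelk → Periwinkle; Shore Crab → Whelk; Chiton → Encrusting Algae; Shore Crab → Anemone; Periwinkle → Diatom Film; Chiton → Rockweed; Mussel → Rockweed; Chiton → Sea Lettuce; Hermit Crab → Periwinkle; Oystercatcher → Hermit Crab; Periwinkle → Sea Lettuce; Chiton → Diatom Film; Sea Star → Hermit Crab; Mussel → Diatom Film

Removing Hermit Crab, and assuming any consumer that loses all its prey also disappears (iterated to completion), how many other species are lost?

Remove Hermit Crab.
Round 1: Oystercatcher (all prey gone) → extinct.
No further losses. Total secondary extinctions: 1.

1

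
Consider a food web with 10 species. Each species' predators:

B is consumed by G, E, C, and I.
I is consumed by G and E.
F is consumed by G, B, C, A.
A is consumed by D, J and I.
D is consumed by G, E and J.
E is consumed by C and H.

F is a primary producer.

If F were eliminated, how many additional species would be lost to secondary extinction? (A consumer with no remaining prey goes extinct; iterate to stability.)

Remove F.
Round 1: A (all prey gone), B (all prey gone) → extinct.
Round 2: D (all prey gone), I (all prey gone) → extinct.
Round 3: J (all prey gone), E (all prey gone), G (all prey gone) → extinct.
Round 4: H (all prey gone), C (all prey gone) → extinct.
No further losses. Total secondary extinctions: 9.

9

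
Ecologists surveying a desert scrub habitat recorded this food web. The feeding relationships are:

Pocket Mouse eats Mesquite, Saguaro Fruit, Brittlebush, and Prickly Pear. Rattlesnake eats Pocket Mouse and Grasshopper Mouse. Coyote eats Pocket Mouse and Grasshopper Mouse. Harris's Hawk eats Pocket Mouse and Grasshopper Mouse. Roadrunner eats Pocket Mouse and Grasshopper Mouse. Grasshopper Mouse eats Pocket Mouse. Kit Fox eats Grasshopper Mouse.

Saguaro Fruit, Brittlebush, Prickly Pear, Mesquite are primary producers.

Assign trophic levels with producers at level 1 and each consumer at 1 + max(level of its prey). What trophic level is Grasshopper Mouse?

Saguaro Fruit is a producer → level 1.
Pocket Mouse eats Saguaro Fruit (level 1); other prey at levels: Brittlebush 1, Prickly Pear 1, Mesquite 1 → level 2.
Grasshopper Mouse eats Pocket Mouse → level 3.

Trophic level 3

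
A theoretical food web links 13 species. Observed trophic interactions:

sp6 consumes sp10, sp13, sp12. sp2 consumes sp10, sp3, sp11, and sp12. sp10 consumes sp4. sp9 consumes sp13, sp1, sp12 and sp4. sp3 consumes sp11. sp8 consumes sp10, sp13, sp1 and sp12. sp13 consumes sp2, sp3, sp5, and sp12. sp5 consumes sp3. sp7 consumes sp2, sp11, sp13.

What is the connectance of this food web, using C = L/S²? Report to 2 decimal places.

C = 0.15

The web has S = 13 species and L = 25 feeding links.
C = L / S² = 25 / 169 = 0.1479 ≈ 0.15.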